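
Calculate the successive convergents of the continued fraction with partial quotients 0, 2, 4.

0/1, 1/2, 4/9

Using the convergent recurrence p_i = a_i*p_{i-1} + p_{i-2}, q_i = a_i*q_{i-1} + q_{i-2} with p_{-2}=0, p_{-1}=1, q_{-2}=1, q_{-1}=0:
  i=0: a_0=0, p_0 = 0*1 + 0 = 0, q_0 = 0*0 + 1 = 1.
  i=1: a_1=2, p_1 = 2*0 + 1 = 1, q_1 = 2*1 + 0 = 2.
  i=2: a_2=4, p_2 = 4*1 + 0 = 4, q_2 = 4*2 + 1 = 9.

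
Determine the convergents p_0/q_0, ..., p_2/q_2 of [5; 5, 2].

5/1, 26/5, 57/11

Using the convergent recurrence p_i = a_i*p_{i-1} + p_{i-2}, q_i = a_i*q_{i-1} + q_{i-2} with p_{-2}=0, p_{-1}=1, q_{-2}=1, q_{-1}=0:
  i=0: a_0=5, p_0 = 5*1 + 0 = 5, q_0 = 5*0 + 1 = 1.
  i=1: a_1=5, p_1 = 5*5 + 1 = 26, q_1 = 5*1 + 0 = 5.
  i=2: a_2=2, p_2 = 2*26 + 5 = 57, q_2 = 2*5 + 1 = 11.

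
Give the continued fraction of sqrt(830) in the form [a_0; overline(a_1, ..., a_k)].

Write x_i = (sqrt(830) + m_i)/d_i with (m_0, d_0) = (0, 1). a_0 = floor(sqrt(830)) = 28, since 28^2 = 784 <= 830 < 841 = 29^2.
Iterate m_{i+1} = d_i*a_i - m_i, d_{i+1} = (830 - m_{i+1}^2)/d_i, a_{i+1} = floor((a_0 + m_{i+1})/d_{i+1}):
  m_1 = 1*28 - 0 = 28, d_1 = (830 - 28^2)/1 = 46/1 = 46, a_1 = floor((28 + 28)/46) = 1.
  m_2 = 46*1 - 28 = 18, d_2 = (830 - 18^2)/46 = 506/46 = 11, a_2 = floor((28 + 18)/11) = 4.
  m_3 = 11*4 - 18 = 26, d_3 = (830 - 26^2)/11 = 154/11 = 14, a_3 = floor((28 + 26)/14) = 3.
  m_4 = 14*3 - 26 = 16, d_4 = (830 - 16^2)/14 = 574/14 = 41, a_4 = floor((28 + 16)/41) = 1.
  m_5 = 41*1 - 16 = 25, d_5 = (830 - 25^2)/41 = 205/41 = 5, a_5 = floor((28 + 25)/5) = 10.
  m_6 = 5*10 - 25 = 25, d_6 = (830 - 25^2)/5 = 205/5 = 41, a_6 = floor((28 + 25)/41) = 1.
  m_7 = 41*1 - 25 = 16, d_7 = (830 - 16^2)/41 = 574/41 = 14, a_7 = floor((28 + 16)/14) = 3.
  m_8 = 14*3 - 16 = 26, d_8 = (830 - 26^2)/14 = 154/14 = 11, a_8 = floor((28 + 26)/11) = 4.
  m_9 = 11*4 - 26 = 18, d_9 = (830 - 18^2)/11 = 506/11 = 46, a_9 = floor((28 + 18)/46) = 1.
  m_10 = 46*1 - 18 = 28, d_10 = (830 - 28^2)/46 = 46/46 = 1, a_10 = floor((28 + 28)/1) = 56.
  m_11 = 1*56 - 28 = 28, d_11 = (830 - 28^2)/1 = 46/1 = 46: (m_11, d_11) = (m_1, d_1) = (28, 46), so from here the quotients repeat a_1, ..., a_10; the period length is 10.
Hence the expansion of sqrt(830) is a_0 = 28 followed by the repeating block 1, 4, 3, 1, 10, 1, 3, 4, 1, 56 (period 10).

[28; overline(1, 4, 3, 1, 10, 1, 3, 4, 1, 56)]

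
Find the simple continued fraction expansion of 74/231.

Run the Euclidean algorithm on 74 and 231; the successive quotients are the partial quotients a_0, a_1, ... (each step inverts the fractional part left over by the previous one):
  74 = 0*231 + 74, so a_0 = 0.
  231 = 3*74 + 9, so a_1 = 3.
  74 = 8*9 + 2, so a_2 = 8.
  9 = 4*2 + 1, so a_3 = 4.
  2 = 2*1 + 0, so a_4 = 2.
The remainder reaches 0 after 5 divisions, so the expansion has 5 partial quotients, read off in order.

[0; 3, 8, 4, 2]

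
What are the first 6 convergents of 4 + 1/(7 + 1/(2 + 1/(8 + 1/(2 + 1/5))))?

Using the convergent recurrence p_i = a_i*p_{i-1} + p_{i-2}, q_i = a_i*q_{i-1} + q_{i-2} with p_{-2}=0, p_{-1}=1, q_{-2}=1, q_{-1}=0:
  i=0: a_0=4, p_0 = 4*1 + 0 = 4, q_0 = 4*0 + 1 = 1.
  i=1: a_1=7, p_1 = 7*4 + 1 = 29, q_1 = 7*1 + 0 = 7.
  i=2: a_2=2, p_2 = 2*29 + 4 = 62, q_2 = 2*7 + 1 = 15.
  i=3: a_3=8, p_3 = 8*62 + 29 = 525, q_3 = 8*15 + 7 = 127.
  i=4: a_4=2, p_4 = 2*525 + 62 = 1112, q_4 = 2*127 + 15 = 269.
  i=5: a_5=5, p_5 = 5*1112 + 525 = 6085, q_5 = 5*269 + 127 = 1472.

4/1, 29/7, 62/15, 525/127, 1112/269, 6085/1472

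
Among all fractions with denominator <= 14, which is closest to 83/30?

Expand x = 83/30 as a continued fraction with the Euclidean algorithm:
  83 = 2*30 + 23, so a_0 = 2.
  30 = 1*23 + 7, so a_1 = 1.
  23 = 3*7 + 2, so a_2 = 3.
  7 = 3*2 + 1, so a_3 = 3.
  2 = 2*1 + 0, so a_4 = 2.
so x = [2; 1, 3, 3, 2].
Convergents (p_i = a_i*p_{i-1} + p_{i-2}, q_i = a_i*q_{i-1} + q_{i-2} with p_{-2}=0, p_{-1}=1, q_{-2}=1, q_{-1}=0), until the denominator exceeds 14:
  i=0: a_0=2, p_0 = 2*1 + 0 = 2, q_0 = 2*0 + 1 = 1.
  i=1: a_1=1, p_1 = 1*2 + 1 = 3, q_1 = 1*1 + 0 = 1.
  i=2: a_2=3, p_2 = 3*3 + 2 = 11, q_2 = 3*1 + 1 = 4.
  i=3: a_3=3, p_3 = 3*11 + 3 = 36, q_3 = 3*4 + 1 = 13.
  i=4: a_4=2, p_4 = 2*36 + 11 = 83, q_4 = 2*13 + 4 = 30.
q_4 = 30 > 14, so the last convergent with denominator <= 14 is p_3/q_3 = 36/13.
The closest fraction with denominator <= 14 is either p_3/q_3 or the intermediate fraction (k*p_3 + p_2)/(k*q_3 + q_2) with the largest k >= 1 whose denominator stays <= 14; these approach x as k grows, and every other convergent or intermediate fraction in range is farther away.
Largest k: floor((14 - q_2)/q_3) = floor((14 - 4)/13) = 0.
Since k = 0, no intermediate fraction beyond p_3/q_3 has denominator <= 14, so the convergent 36/13 is the closest (its error is |83*13 - 36*30|/(30*13) = 1/390).

36/13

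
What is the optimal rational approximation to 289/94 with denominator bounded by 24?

Expand x = 289/94 as a continued fraction with the Euclidean algorithm:
  289 = 3*94 + 7, so a_0 = 3.
  94 = 13*7 + 3, so a_1 = 13.
  7 = 2*3 + 1, so a_2 = 2.
  3 = 3*1 + 0, so a_3 = 3.
so x = [3; 13, 2, 3].
Convergents (p_i = a_i*p_{i-1} + p_{i-2}, q_i = a_i*q_{i-1} + q_{i-2} with p_{-2}=0, p_{-1}=1, q_{-2}=1, q_{-1}=0), until the denominator exceeds 24:
  i=0: a_0=3, p_0 = 3*1 + 0 = 3, q_0 = 3*0 + 1 = 1.
  i=1: a_1=13, p_1 = 13*3 + 1 = 40, q_1 = 13*1 + 0 = 13.
  i=2: a_2=2, p_2 = 2*40 + 3 = 83, q_2 = 2*13 + 1 = 27.
q_2 = 27 > 24, so the last convergent with denominator <= 24 is p_1/q_1 = 40/13.
The closest fraction with denominator <= 24 is either p_1/q_1 or the intermediate fraction (k*p_1 + p_0)/(k*q_1 + q_0) with the largest k >= 1 whose denominator stays <= 24; these approach x as k grows, and every other convergent or intermediate fraction in range is farther away.
Largest k: floor((24 - q_0)/q_1) = floor((24 - 1)/13) = 1.
That gives (1*40 + 3)/(1*13 + 1) = 43/14.
Compare the errors: |x - 40/13| = |289*13 - 40*94|/(94*13) = 3/1222, and |x - 43/14| = |289*14 - 43*94|/(94*14) = 4/1316.
Cross-multiplying, 3*1316 = 3948 < 4888 = 4*1222, so 3/1222 is smaller: the convergent 40/13 is closer to x than 43/14.

40/13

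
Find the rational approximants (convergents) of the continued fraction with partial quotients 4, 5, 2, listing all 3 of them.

Using the convergent recurrence p_i = a_i*p_{i-1} + p_{i-2}, q_i = a_i*q_{i-1} + q_{i-2} with p_{-2}=0, p_{-1}=1, q_{-2}=1, q_{-1}=0:
  i=0: a_0=4, p_0 = 4*1 + 0 = 4, q_0 = 4*0 + 1 = 1.
  i=1: a_1=5, p_1 = 5*4 + 1 = 21, q_1 = 5*1 + 0 = 5.
  i=2: a_2=2, p_2 = 2*21 + 4 = 46, q_2 = 2*5 + 1 = 11.

4/1, 21/5, 46/11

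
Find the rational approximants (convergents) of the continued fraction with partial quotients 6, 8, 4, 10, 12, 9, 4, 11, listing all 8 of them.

Using the convergent recurrence p_i = a_i*p_{i-1} + p_{i-2}, q_i = a_i*q_{i-1} + q_{i-2} with p_{-2}=0, p_{-1}=1, q_{-2}=1, q_{-1}=0:
  i=0: a_0=6, p_0 = 6*1 + 0 = 6, q_0 = 6*0 + 1 = 1.
  i=1: a_1=8, p_1 = 8*6 + 1 = 49, q_1 = 8*1 + 0 = 8.
  i=2: a_2=4, p_2 = 4*49 + 6 = 202, q_2 = 4*8 + 1 = 33.
  i=3: a_3=10, p_3 = 10*202 + 49 = 2069, q_3 = 10*33 + 8 = 338.
  i=4: a_4=12, p_4 = 12*2069 + 202 = 25030, q_4 = 12*338 + 33 = 4089.
  i=5: a_5=9, p_5 = 9*25030 + 2069 = 227339, q_5 = 9*4089 + 338 = 37139.
  i=6: a_6=4, p_6 = 4*227339 + 25030 = 934386, q_6 = 4*37139 + 4089 = 152645.
  i=7: a_7=11, p_7 = 11*934386 + 227339 = 10505585, q_7 = 11*152645 + 37139 = 1716234.

6/1, 49/8, 202/33, 2069/338, 25030/4089, 227339/37139, 934386/152645, 10505585/1716234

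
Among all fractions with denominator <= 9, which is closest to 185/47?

35/9

Expand x = 185/47 as a continued fraction with the Euclidean algorithm:
  185 = 3*47 + 44, so a_0 = 3.
  47 = 1*44 + 3, so a_1 = 1.
  44 = 14*3 + 2, so a_2 = 14.
  3 = 1*2 + 1, so a_3 = 1.
  2 = 2*1 + 0, so a_4 = 2.
so x = [3; 1, 14, 1, 2].
Convergents (p_i = a_i*p_{i-1} + p_{i-2}, q_i = a_i*q_{i-1} + q_{i-2} with p_{-2}=0, p_{-1}=1, q_{-2}=1, q_{-1}=0), until the denominator exceeds 9:
  i=0: a_0=3, p_0 = 3*1 + 0 = 3, q_0 = 3*0 + 1 = 1.
  i=1: a_1=1, p_1 = 1*3 + 1 = 4, q_1 = 1*1 + 0 = 1.
  i=2: a_2=14, p_2 = 14*4 + 3 = 59, q_2 = 14*1 + 1 = 15.
q_2 = 15 > 9, so the last convergent with denominator <= 9 is p_1/q_1 = 4/1.
The closest fraction with denominator <= 9 is either p_1/q_1 or the intermediate fraction (k*p_1 + p_0)/(k*q_1 + q_0) with the largest k >= 1 whose denominator stays <= 9; these approach x as k grows, and every other convergent or intermediate fraction in range is farther away.
Largest k: floor((9 - q_0)/q_1) = floor((9 - 1)/1) = 8.
That gives (8*4 + 3)/(8*1 + 1) = 35/9.
Compare the errors: |x - 4/1| = |185*1 - 4*47|/(47*1) = 3/47, and |x - 35/9| = |185*9 - 35*47|/(47*9) = 20/423.
Cross-multiplying, 20*47 = 940 < 1269 = 3*423, so 20/423 is smaller: the intermediate fraction 35/9 is closer to x than 4/1.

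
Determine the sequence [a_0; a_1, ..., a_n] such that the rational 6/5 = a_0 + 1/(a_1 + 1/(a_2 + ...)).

Run the Euclidean algorithm on 6 and 5; the successive quotients are the partial quotients a_0, a_1, ... (each step inverts the fractional part left over by the previous one):
  6 = 1*5 + 1, so a_0 = 1.
  5 = 5*1 + 0, so a_1 = 5.
The remainder reaches 0 after 2 divisions, so the expansion has 2 partial quotients, read off in order.

[1; 5]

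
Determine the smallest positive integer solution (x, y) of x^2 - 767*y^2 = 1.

First expand sqrt(767) as a continued fraction. With x_i = (sqrt(767) + m_i)/d_i and (m_0, d_0) = (0, 1): a_0 = floor(sqrt(767)) = 27, since 27^2 = 729 <= 767 < 784 = 28^2.
Iterate m_{i+1} = d_i*a_i - m_i, d_{i+1} = (767 - m_{i+1}^2)/d_i, a_{i+1} = floor((a_0 + m_{i+1})/d_{i+1}):
  m_1 = 1*27 - 0 = 27, d_1 = (767 - 27^2)/1 = 38/1 = 38, a_1 = floor((27 + 27)/38) = 1.
  m_2 = 38*1 - 27 = 11, d_2 = (767 - 11^2)/38 = 646/38 = 17, a_2 = floor((27 + 11)/17) = 2.
  m_3 = 17*2 - 11 = 23, d_3 = (767 - 23^2)/17 = 238/17 = 14, a_3 = floor((27 + 23)/14) = 3.
  m_4 = 14*3 - 23 = 19, d_4 = (767 - 19^2)/14 = 406/14 = 29, a_4 = floor((27 + 19)/29) = 1.
  m_5 = 29*1 - 19 = 10, d_5 = (767 - 10^2)/29 = 667/29 = 23, a_5 = floor((27 + 10)/23) = 1.
  m_6 = 23*1 - 10 = 13, d_6 = (767 - 13^2)/23 = 598/23 = 26, a_6 = floor((27 + 13)/26) = 1.
  m_7 = 26*1 - 13 = 13, d_7 = (767 - 13^2)/26 = 598/26 = 23, a_7 = floor((27 + 13)/23) = 1.
  m_8 = 23*1 - 13 = 10, d_8 = (767 - 10^2)/23 = 667/23 = 29, a_8 = floor((27 + 10)/29) = 1.
  m_9 = 29*1 - 10 = 19, d_9 = (767 - 19^2)/29 = 406/29 = 14, a_9 = floor((27 + 19)/14) = 3.
  m_10 = 14*3 - 19 = 23, d_10 = (767 - 23^2)/14 = 238/14 = 17, a_10 = floor((27 + 23)/17) = 2.
  m_11 = 17*2 - 23 = 11, d_11 = (767 - 11^2)/17 = 646/17 = 38, a_11 = floor((27 + 11)/38) = 1.
  m_12 = 38*1 - 11 = 27, d_12 = (767 - 27^2)/38 = 38/38 = 1, a_12 = floor((27 + 27)/1) = 54.
  m_13 = 1*54 - 27 = 27, d_13 = (767 - 27^2)/1 = 38/1 = 38: (m_13, d_13) = (m_1, d_1) = (27, 38), so from here the quotients repeat a_1, ..., a_12; the period length is 12.
So sqrt(767) = [27; (1, 2, 3, 1, 1, 1, 1, 1, 3, 2, 1, 54)] with period length k = 12.
k is even, so the fundamental solution of x^2 - 767y^2 = 1 is (p_{k-1}, q_{k-1}) = (p_11, q_11); compute convergents through index 11.
Convergents (p_i = a_i*p_{i-1} + p_{i-2}, q_i = a_i*q_{i-1} + q_{i-2} with p_{-2}=0, p_{-1}=1, q_{-2}=1, q_{-1}=0):
  i=0: a_0=27, p_0 = 27*1 + 0 = 27, q_0 = 27*0 + 1 = 1.
  i=1: a_1=1, p_1 = 1*27 + 1 = 28, q_1 = 1*1 + 0 = 1.
  i=2: a_2=2, p_2 = 2*28 + 27 = 83, q_2 = 2*1 + 1 = 3.
  i=3: a_3=3, p_3 = 3*83 + 28 = 277, q_3 = 3*3 + 1 = 10.
  i=4: a_4=1, p_4 = 1*277 + 83 = 360, q_4 = 1*10 + 3 = 13.
  i=5: a_5=1, p_5 = 1*360 + 277 = 637, q_5 = 1*13 + 10 = 23.
  i=6: a_6=1, p_6 = 1*637 + 360 = 997, q_6 = 1*23 + 13 = 36.
  i=7: a_7=1, p_7 = 1*997 + 637 = 1634, q_7 = 1*36 + 23 = 59.
  i=8: a_8=1, p_8 = 1*1634 + 997 = 2631, q_8 = 1*59 + 36 = 95.
  i=9: a_9=3, p_9 = 3*2631 + 1634 = 9527, q_9 = 3*95 + 59 = 344.
  i=10: a_10=2, p_10 = 2*9527 + 2631 = 21685, q_10 = 2*344 + 95 = 783.
  i=11: a_11=1, p_11 = 1*21685 + 9527 = 31212, q_11 = 1*783 + 344 = 1127.
Check: 31212^2 - 767*1127^2 = 974188944 - 974188943 = 1, so (x, y) = (31212, 1127) solves the equation, and by the theorem it is the least positive solution.

(x, y) = (31212, 1127)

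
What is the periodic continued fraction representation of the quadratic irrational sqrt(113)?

[10; (1, 1, 1, 2, 2, 1, 1, 1, 20)]

Write x_i = (sqrt(113) + m_i)/d_i with (m_0, d_0) = (0, 1). a_0 = floor(sqrt(113)) = 10, since 10^2 = 100 <= 113 < 121 = 11^2.
Iterate m_{i+1} = d_i*a_i - m_i, d_{i+1} = (113 - m_{i+1}^2)/d_i, a_{i+1} = floor((a_0 + m_{i+1})/d_{i+1}):
  m_1 = 1*10 - 0 = 10, d_1 = (113 - 10^2)/1 = 13/1 = 13, a_1 = floor((10 + 10)/13) = 1.
  m_2 = 13*1 - 10 = 3, d_2 = (113 - 3^2)/13 = 104/13 = 8, a_2 = floor((10 + 3)/8) = 1.
  m_3 = 8*1 - 3 = 5, d_3 = (113 - 5^2)/8 = 88/8 = 11, a_3 = floor((10 + 5)/11) = 1.
  m_4 = 11*1 - 5 = 6, d_4 = (113 - 6^2)/11 = 77/11 = 7, a_4 = floor((10 + 6)/7) = 2.
  m_5 = 7*2 - 6 = 8, d_5 = (113 - 8^2)/7 = 49/7 = 7, a_5 = floor((10 + 8)/7) = 2.
  m_6 = 7*2 - 8 = 6, d_6 = (113 - 6^2)/7 = 77/7 = 11, a_6 = floor((10 + 6)/11) = 1.
  m_7 = 11*1 - 6 = 5, d_7 = (113 - 5^2)/11 = 88/11 = 8, a_7 = floor((10 + 5)/8) = 1.
  m_8 = 8*1 - 5 = 3, d_8 = (113 - 3^2)/8 = 104/8 = 13, a_8 = floor((10 + 3)/13) = 1.
  m_9 = 13*1 - 3 = 10, d_9 = (113 - 10^2)/13 = 13/13 = 1, a_9 = floor((10 + 10)/1) = 20.
  m_10 = 1*20 - 10 = 10, d_10 = (113 - 10^2)/1 = 13/1 = 13: (m_10, d_10) = (m_1, d_1) = (10, 13), so from here the quotients repeat a_1, ..., a_9; the period length is 9.
Hence the expansion of sqrt(113) is a_0 = 10 followed by the repeating block 1, 1, 1, 2, 2, 1, 1, 1, 20 (period 9).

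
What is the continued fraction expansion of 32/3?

[10; 1, 2]

Run the Euclidean algorithm on 32 and 3; the successive quotients are the partial quotients a_0, a_1, ... (each step inverts the fractional part left over by the previous one):
  32 = 10*3 + 2, so a_0 = 10.
  3 = 1*2 + 1, so a_1 = 1.
  2 = 2*1 + 0, so a_2 = 2.
The remainder reaches 0 after 3 divisions, so the expansion has 3 partial quotients, read off in order.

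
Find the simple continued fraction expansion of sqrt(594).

Write x_i = (sqrt(594) + m_i)/d_i with (m_0, d_0) = (0, 1). a_0 = floor(sqrt(594)) = 24, since 24^2 = 576 <= 594 < 625 = 25^2.
Iterate m_{i+1} = d_i*a_i - m_i, d_{i+1} = (594 - m_{i+1}^2)/d_i, a_{i+1} = floor((a_0 + m_{i+1})/d_{i+1}):
  m_1 = 1*24 - 0 = 24, d_1 = (594 - 24^2)/1 = 18/1 = 18, a_1 = floor((24 + 24)/18) = 2.
  m_2 = 18*2 - 24 = 12, d_2 = (594 - 12^2)/18 = 450/18 = 25, a_2 = floor((24 + 12)/25) = 1.
  m_3 = 25*1 - 12 = 13, d_3 = (594 - 13^2)/25 = 425/25 = 17, a_3 = floor((24 + 13)/17) = 2.
  m_4 = 17*2 - 13 = 21, d_4 = (594 - 21^2)/17 = 153/17 = 9, a_4 = floor((24 + 21)/9) = 5.
  m_5 = 9*5 - 21 = 24, d_5 = (594 - 24^2)/9 = 18/9 = 2, a_5 = floor((24 + 24)/2) = 24.
  m_6 = 2*24 - 24 = 24, d_6 = (594 - 24^2)/2 = 18/2 = 9, a_6 = floor((24 + 24)/9) = 5.
  m_7 = 9*5 - 24 = 21, d_7 = (594 - 21^2)/9 = 153/9 = 17, a_7 = floor((24 + 21)/17) = 2.
  m_8 = 17*2 - 21 = 13, d_8 = (594 - 13^2)/17 = 425/17 = 25, a_8 = floor((24 + 13)/25) = 1.
  m_9 = 25*1 - 13 = 12, d_9 = (594 - 12^2)/25 = 450/25 = 18, a_9 = floor((24 + 12)/18) = 2.
  m_10 = 18*2 - 12 = 24, d_10 = (594 - 24^2)/18 = 18/18 = 1, a_10 = floor((24 + 24)/1) = 48.
  m_11 = 1*48 - 24 = 24, d_11 = (594 - 24^2)/1 = 18/1 = 18: (m_11, d_11) = (m_1, d_1) = (24, 18), so from here the quotients repeat a_1, ..., a_10; the period length is 10.
Hence the expansion of sqrt(594) is a_0 = 24 followed by the repeating block 2, 1, 2, 5, 24, 5, 2, 1, 2, 48 (period 10).

[24; (2, 1, 2, 5, 24, 5, 2, 1, 2, 48)]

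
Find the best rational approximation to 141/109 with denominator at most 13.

13/10

Expand x = 141/109 as a continued fraction with the Euclidean algorithm:
  141 = 1*109 + 32, so a_0 = 1.
  109 = 3*32 + 13, so a_1 = 3.
  32 = 2*13 + 6, so a_2 = 2.
  13 = 2*6 + 1, so a_3 = 2.
  6 = 6*1 + 0, so a_4 = 6.
so x = [1; 3, 2, 2, 6].
Convergents (p_i = a_i*p_{i-1} + p_{i-2}, q_i = a_i*q_{i-1} + q_{i-2} with p_{-2}=0, p_{-1}=1, q_{-2}=1, q_{-1}=0), until the denominator exceeds 13:
  i=0: a_0=1, p_0 = 1*1 + 0 = 1, q_0 = 1*0 + 1 = 1.
  i=1: a_1=3, p_1 = 3*1 + 1 = 4, q_1 = 3*1 + 0 = 3.
  i=2: a_2=2, p_2 = 2*4 + 1 = 9, q_2 = 2*3 + 1 = 7.
  i=3: a_3=2, p_3 = 2*9 + 4 = 22, q_3 = 2*7 + 3 = 17.
q_3 = 17 > 13, so the last convergent with denominator <= 13 is p_2/q_2 = 9/7.
The closest fraction with denominator <= 13 is either p_2/q_2 or the intermediate fraction (k*p_2 + p_1)/(k*q_2 + q_1) with the largest k >= 1 whose denominator stays <= 13; these approach x as k grows, and every other convergent or intermediate fraction in range is farther away.
Largest k: floor((13 - q_1)/q_2) = floor((13 - 3)/7) = 1.
That gives (1*9 + 4)/(1*7 + 3) = 13/10.
Compare the errors: |x - 9/7| = |141*7 - 9*109|/(109*7) = 6/763, and |x - 13/10| = |141*10 - 13*109|/(109*10) = 7/1090.
Cross-multiplying, 7*763 = 5341 < 6540 = 6*1090, so 7/1090 is smaller: the intermediate fraction 13/10 is closer to x than 9/7.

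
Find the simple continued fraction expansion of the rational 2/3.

Run the Euclidean algorithm on 2 and 3; the successive quotients are the partial quotients a_0, a_1, ... (each step inverts the fractional part left over by the previous one):
  2 = 0*3 + 2, so a_0 = 0.
  3 = 1*2 + 1, so a_1 = 1.
  2 = 2*1 + 0, so a_2 = 2.
The remainder reaches 0 after 3 divisions, so the expansion has 3 partial quotients, read off in order.

[0; 1, 2]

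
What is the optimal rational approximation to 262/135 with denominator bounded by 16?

Expand x = 262/135 as a continued fraction with the Euclidean algorithm:
  262 = 1*135 + 127, so a_0 = 1.
  135 = 1*127 + 8, so a_1 = 1.
  127 = 15*8 + 7, so a_2 = 15.
  8 = 1*7 + 1, so a_3 = 1.
  7 = 7*1 + 0, so a_4 = 7.
so x = [1; 1, 15, 1, 7].
Convergents (p_i = a_i*p_{i-1} + p_{i-2}, q_i = a_i*q_{i-1} + q_{i-2} with p_{-2}=0, p_{-1}=1, q_{-2}=1, q_{-1}=0), until the denominator exceeds 16:
  i=0: a_0=1, p_0 = 1*1 + 0 = 1, q_0 = 1*0 + 1 = 1.
  i=1: a_1=1, p_1 = 1*1 + 1 = 2, q_1 = 1*1 + 0 = 1.
  i=2: a_2=15, p_2 = 15*2 + 1 = 31, q_2 = 15*1 + 1 = 16.
  i=3: a_3=1, p_3 = 1*31 + 2 = 33, q_3 = 1*16 + 1 = 17.
q_3 = 17 > 16, so the last convergent with denominator <= 16 is p_2/q_2 = 31/16.
The closest fraction with denominator <= 16 is either p_2/q_2 or the intermediate fraction (k*p_2 + p_1)/(k*q_2 + q_1) with the largest k >= 1 whose denominator stays <= 16; these approach x as k grows, and every other convergent or intermediate fraction in range is farther away.
Largest k: floor((16 - q_1)/q_2) = floor((16 - 1)/16) = 0.
Since k = 0, no intermediate fraction beyond p_2/q_2 has denominator <= 16, so the convergent 31/16 is the closest (its error is |262*16 - 31*135|/(135*16) = 7/2160).

31/16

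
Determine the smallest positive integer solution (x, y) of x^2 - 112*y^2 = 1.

First expand sqrt(112) as a continued fraction. With x_i = (sqrt(112) + m_i)/d_i and (m_0, d_0) = (0, 1): a_0 = floor(sqrt(112)) = 10, since 10^2 = 100 <= 112 < 121 = 11^2.
Iterate m_{i+1} = d_i*a_i - m_i, d_{i+1} = (112 - m_{i+1}^2)/d_i, a_{i+1} = floor((a_0 + m_{i+1})/d_{i+1}):
  m_1 = 1*10 - 0 = 10, d_1 = (112 - 10^2)/1 = 12/1 = 12, a_1 = floor((10 + 10)/12) = 1.
  m_2 = 12*1 - 10 = 2, d_2 = (112 - 2^2)/12 = 108/12 = 9, a_2 = floor((10 + 2)/9) = 1.
  m_3 = 9*1 - 2 = 7, d_3 = (112 - 7^2)/9 = 63/9 = 7, a_3 = floor((10 + 7)/7) = 2.
  m_4 = 7*2 - 7 = 7, d_4 = (112 - 7^2)/7 = 63/7 = 9, a_4 = floor((10 + 7)/9) = 1.
  m_5 = 9*1 - 7 = 2, d_5 = (112 - 2^2)/9 = 108/9 = 12, a_5 = floor((10 + 2)/12) = 1.
  m_6 = 12*1 - 2 = 10, d_6 = (112 - 10^2)/12 = 12/12 = 1, a_6 = floor((10 + 10)/1) = 20.
  m_7 = 1*20 - 10 = 10, d_7 = (112 - 10^2)/1 = 12/1 = 12: (m_7, d_7) = (m_1, d_1) = (10, 12), so from here the quotients repeat a_1, ..., a_6; the period length is 6.
So sqrt(112) = [10; (1, 1, 2, 1, 1, 20)] with period length k = 6.
k is even, so the fundamental solution of x^2 - 112y^2 = 1 is (p_{k-1}, q_{k-1}) = (p_5, q_5); compute convergents through index 5.
Convergents (p_i = a_i*p_{i-1} + p_{i-2}, q_i = a_i*q_{i-1} + q_{i-2} with p_{-2}=0, p_{-1}=1, q_{-2}=1, q_{-1}=0):
  i=0: a_0=10, p_0 = 10*1 + 0 = 10, q_0 = 10*0 + 1 = 1.
  i=1: a_1=1, p_1 = 1*10 + 1 = 11, q_1 = 1*1 + 0 = 1.
  i=2: a_2=1, p_2 = 1*11 + 10 = 21, q_2 = 1*1 + 1 = 2.
  i=3: a_3=2, p_3 = 2*21 + 11 = 53, q_3 = 2*2 + 1 = 5.
  i=4: a_4=1, p_4 = 1*53 + 21 = 74, q_4 = 1*5 + 2 = 7.
  i=5: a_5=1, p_5 = 1*74 + 53 = 127, q_5 = 1*7 + 5 = 12.
Check: 127^2 - 112*12^2 = 16129 - 16128 = 1, so (x, y) = (127, 12) solves the equation, and by the theorem it is the least positive solution.

(x, y) = (127, 12)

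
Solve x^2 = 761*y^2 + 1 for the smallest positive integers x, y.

First expand sqrt(761) as a continued fraction. With x_i = (sqrt(761) + m_i)/d_i and (m_0, d_0) = (0, 1): a_0 = floor(sqrt(761)) = 27, since 27^2 = 729 <= 761 < 784 = 28^2.
Iterate m_{i+1} = d_i*a_i - m_i, d_{i+1} = (761 - m_{i+1}^2)/d_i, a_{i+1} = floor((a_0 + m_{i+1})/d_{i+1}):
  m_1 = 1*27 - 0 = 27, d_1 = (761 - 27^2)/1 = 32/1 = 32, a_1 = floor((27 + 27)/32) = 1.
  m_2 = 32*1 - 27 = 5, d_2 = (761 - 5^2)/32 = 736/32 = 23, a_2 = floor((27 + 5)/23) = 1.
  m_3 = 23*1 - 5 = 18, d_3 = (761 - 18^2)/23 = 437/23 = 19, a_3 = floor((27 + 18)/19) = 2.
  m_4 = 19*2 - 18 = 20, d_4 = (761 - 20^2)/19 = 361/19 = 19, a_4 = floor((27 + 20)/19) = 2.
  m_5 = 19*2 - 20 = 18, d_5 = (761 - 18^2)/19 = 437/19 = 23, a_5 = floor((27 + 18)/23) = 1.
  m_6 = 23*1 - 18 = 5, d_6 = (761 - 5^2)/23 = 736/23 = 32, a_6 = floor((27 + 5)/32) = 1.
  m_7 = 32*1 - 5 = 27, d_7 = (761 - 27^2)/32 = 32/32 = 1, a_7 = floor((27 + 27)/1) = 54.
  m_8 = 1*54 - 27 = 27, d_8 = (761 - 27^2)/1 = 32/1 = 32: (m_8, d_8) = (m_1, d_1) = (27, 32), so from here the quotients repeat a_1, ..., a_7; the period length is 7.
So sqrt(761) = [27; (1, 1, 2, 2, 1, 1, 54)] with period length k = 7.
k is odd, so (p_{k-1}, q_{k-1}) only solves x^2 - 761y^2 = -1 and the fundamental solution of x^2 - 761y^2 = 1 is (p_{2k-1}, q_{2k-1}) = (p_13, q_13); compute convergents through index 13, running through the period twice.
Convergents (p_i = a_i*p_{i-1} + p_{i-2}, q_i = a_i*q_{i-1} + q_{i-2} with p_{-2}=0, p_{-1}=1, q_{-2}=1, q_{-1}=0):
  i=0: a_0=27, p_0 = 27*1 + 0 = 27, q_0 = 27*0 + 1 = 1.
  i=1: a_1=1, p_1 = 1*27 + 1 = 28, q_1 = 1*1 + 0 = 1.
  i=2: a_2=1, p_2 = 1*28 + 27 = 55, q_2 = 1*1 + 1 = 2.
  i=3: a_3=2, p_3 = 2*55 + 28 = 138, q_3 = 2*2 + 1 = 5.
  i=4: a_4=2, p_4 = 2*138 + 55 = 331, q_4 = 2*5 + 2 = 12.
  i=5: a_5=1, p_5 = 1*331 + 138 = 469, q_5 = 1*12 + 5 = 17.
  i=6: a_6=1, p_6 = 1*469 + 331 = 800, q_6 = 1*17 + 12 = 29.
  i=7: a_7=54, p_7 = 54*800 + 469 = 43669, q_7 = 54*29 + 17 = 1583.
  i=8: a_8=1, p_8 = 1*43669 + 800 = 44469, q_8 = 1*1583 + 29 = 1612.
  i=9: a_9=1, p_9 = 1*44469 + 43669 = 88138, q_9 = 1*1612 + 1583 = 3195.
  i=10: a_10=2, p_10 = 2*88138 + 44469 = 220745, q_10 = 2*3195 + 1612 = 8002.
  i=11: a_11=2, p_11 = 2*220745 + 88138 = 529628, q_11 = 2*8002 + 3195 = 19199.
  i=12: a_12=1, p_12 = 1*529628 + 220745 = 750373, q_12 = 1*19199 + 8002 = 27201.
  i=13: a_13=1, p_13 = 1*750373 + 529628 = 1280001, q_13 = 1*27201 + 19199 = 46400.
Indeed p_6^2 - 761*q_6^2 = 640000 - 640001 = -1, not +1.
Check: 1280001^2 - 761*46400^2 = 1638402560001 - 1638402560000 = 1, so (x, y) = (1280001, 46400) solves the equation, and by the theorem it is the least positive solution.

(x, y) = (1280001, 46400)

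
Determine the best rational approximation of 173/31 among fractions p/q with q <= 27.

Expand x = 173/31 as a continued fraction with the Euclidean algorithm:
  173 = 5*31 + 18, so a_0 = 5.
  31 = 1*18 + 13, so a_1 = 1.
  18 = 1*13 + 5, so a_2 = 1.
  13 = 2*5 + 3, so a_3 = 2.
  5 = 1*3 + 2, so a_4 = 1.
  3 = 1*2 + 1, so a_5 = 1.
  2 = 2*1 + 0, so a_6 = 2.
so x = [5; 1, 1, 2, 1, 1, 2].
Convergents (p_i = a_i*p_{i-1} + p_{i-2}, q_i = a_i*q_{i-1} + q_{i-2} with p_{-2}=0, p_{-1}=1, q_{-2}=1, q_{-1}=0), until the denominator exceeds 27:
  i=0: a_0=5, p_0 = 5*1 + 0 = 5, q_0 = 5*0 + 1 = 1.
  i=1: a_1=1, p_1 = 1*5 + 1 = 6, q_1 = 1*1 + 0 = 1.
  i=2: a_2=1, p_2 = 1*6 + 5 = 11, q_2 = 1*1 + 1 = 2.
  i=3: a_3=2, p_3 = 2*11 + 6 = 28, q_3 = 2*2 + 1 = 5.
  i=4: a_4=1, p_4 = 1*28 + 11 = 39, q_4 = 1*5 + 2 = 7.
  i=5: a_5=1, p_5 = 1*39 + 28 = 67, q_5 = 1*7 + 5 = 12.
  i=6: a_6=2, p_6 = 2*67 + 39 = 173, q_6 = 2*12 + 7 = 31.
q_6 = 31 > 27, so the last convergent with denominator <= 27 is p_5/q_5 = 67/12.
The closest fraction with denominator <= 27 is either p_5/q_5 or the intermediate fraction (k*p_5 + p_4)/(k*q_5 + q_4) with the largest k >= 1 whose denominator stays <= 27; these approach x as k grows, and every other convergent or intermediate fraction in range is farther away.
Largest k: floor((27 - q_4)/q_5) = floor((27 - 7)/12) = 1.
That gives (1*67 + 39)/(1*12 + 7) = 106/19.
Compare the errors: |x - 67/12| = |173*12 - 67*31|/(31*12) = 1/372, and |x - 106/19| = |173*19 - 106*31|/(31*19) = 1/589.
Cross-multiplying, 1*372 = 372 < 589 = 1*589, so 1/589 is smaller: the intermediate fraction 106/19 is closer to x than 67/12.

106/19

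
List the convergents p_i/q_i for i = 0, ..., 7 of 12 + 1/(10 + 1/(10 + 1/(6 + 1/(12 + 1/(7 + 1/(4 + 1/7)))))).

12/1, 121/10, 1222/101, 7453/616, 90658/7493, 642059/53067, 2658894/219761, 19254317/1591394

Using the convergent recurrence p_i = a_i*p_{i-1} + p_{i-2}, q_i = a_i*q_{i-1} + q_{i-2} with p_{-2}=0, p_{-1}=1, q_{-2}=1, q_{-1}=0:
  i=0: a_0=12, p_0 = 12*1 + 0 = 12, q_0 = 12*0 + 1 = 1.
  i=1: a_1=10, p_1 = 10*12 + 1 = 121, q_1 = 10*1 + 0 = 10.
  i=2: a_2=10, p_2 = 10*121 + 12 = 1222, q_2 = 10*10 + 1 = 101.
  i=3: a_3=6, p_3 = 6*1222 + 121 = 7453, q_3 = 6*101 + 10 = 616.
  i=4: a_4=12, p_4 = 12*7453 + 1222 = 90658, q_4 = 12*616 + 101 = 7493.
  i=5: a_5=7, p_5 = 7*90658 + 7453 = 642059, q_5 = 7*7493 + 616 = 53067.
  i=6: a_6=4, p_6 = 4*642059 + 90658 = 2658894, q_6 = 4*53067 + 7493 = 219761.
  i=7: a_7=7, p_7 = 7*2658894 + 642059 = 19254317, q_7 = 7*219761 + 53067 = 1591394.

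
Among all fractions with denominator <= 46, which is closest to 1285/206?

131/21

Expand x = 1285/206 as a continued fraction with the Euclidean algorithm:
  1285 = 6*206 + 49, so a_0 = 6.
  206 = 4*49 + 10, so a_1 = 4.
  49 = 4*10 + 9, so a_2 = 4.
  10 = 1*9 + 1, so a_3 = 1.
  9 = 9*1 + 0, so a_4 = 9.
so x = [6; 4, 4, 1, 9].
Convergents (p_i = a_i*p_{i-1} + p_{i-2}, q_i = a_i*q_{i-1} + q_{i-2} with p_{-2}=0, p_{-1}=1, q_{-2}=1, q_{-1}=0), until the denominator exceeds 46:
  i=0: a_0=6, p_0 = 6*1 + 0 = 6, q_0 = 6*0 + 1 = 1.
  i=1: a_1=4, p_1 = 4*6 + 1 = 25, q_1 = 4*1 + 0 = 4.
  i=2: a_2=4, p_2 = 4*25 + 6 = 106, q_2 = 4*4 + 1 = 17.
  i=3: a_3=1, p_3 = 1*106 + 25 = 131, q_3 = 1*17 + 4 = 21.
  i=4: a_4=9, p_4 = 9*131 + 106 = 1285, q_4 = 9*21 + 17 = 206.
q_4 = 206 > 46, so the last convergent with denominator <= 46 is p_3/q_3 = 131/21.
The closest fraction with denominator <= 46 is either p_3/q_3 or the intermediate fraction (k*p_3 + p_2)/(k*q_3 + q_2) with the largest k >= 1 whose denominator stays <= 46; these approach x as k grows, and every other convergent or intermediate fraction in range is farther away.
Largest k: floor((46 - q_2)/q_3) = floor((46 - 17)/21) = 1.
That gives (1*131 + 106)/(1*21 + 17) = 237/38.
Compare the errors: |x - 131/21| = |1285*21 - 131*206|/(206*21) = 1/4326, and |x - 237/38| = |1285*38 - 237*206|/(206*38) = 8/7828.
Cross-multiplying, 1*7828 = 7828 < 34608 = 8*4326, so 1/4326 is smaller: the convergent 131/21 is closer to x than 237/38.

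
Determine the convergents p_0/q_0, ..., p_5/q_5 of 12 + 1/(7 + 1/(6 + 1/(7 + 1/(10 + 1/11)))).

12/1, 85/7, 522/43, 3739/308, 37912/3123, 420771/34661

Using the convergent recurrence p_i = a_i*p_{i-1} + p_{i-2}, q_i = a_i*q_{i-1} + q_{i-2} with p_{-2}=0, p_{-1}=1, q_{-2}=1, q_{-1}=0:
  i=0: a_0=12, p_0 = 12*1 + 0 = 12, q_0 = 12*0 + 1 = 1.
  i=1: a_1=7, p_1 = 7*12 + 1 = 85, q_1 = 7*1 + 0 = 7.
  i=2: a_2=6, p_2 = 6*85 + 12 = 522, q_2 = 6*7 + 1 = 43.
  i=3: a_3=7, p_3 = 7*522 + 85 = 3739, q_3 = 7*43 + 7 = 308.
  i=4: a_4=10, p_4 = 10*3739 + 522 = 37912, q_4 = 10*308 + 43 = 3123.
  i=5: a_5=11, p_5 = 11*37912 + 3739 = 420771, q_5 = 11*3123 + 308 = 34661.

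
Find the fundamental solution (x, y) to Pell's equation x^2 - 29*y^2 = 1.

First expand sqrt(29) as a continued fraction. With x_i = (sqrt(29) + m_i)/d_i and (m_0, d_0) = (0, 1): a_0 = floor(sqrt(29)) = 5, since 5^2 = 25 <= 29 < 36 = 6^2.
Iterate m_{i+1} = d_i*a_i - m_i, d_{i+1} = (29 - m_{i+1}^2)/d_i, a_{i+1} = floor((a_0 + m_{i+1})/d_{i+1}):
  m_1 = 1*5 - 0 = 5, d_1 = (29 - 5^2)/1 = 4/1 = 4, a_1 = floor((5 + 5)/4) = 2.
  m_2 = 4*2 - 5 = 3, d_2 = (29 - 3^2)/4 = 20/4 = 5, a_2 = floor((5 + 3)/5) = 1.
  m_3 = 5*1 - 3 = 2, d_3 = (29 - 2^2)/5 = 25/5 = 5, a_3 = floor((5 + 2)/5) = 1.
  m_4 = 5*1 - 2 = 3, d_4 = (29 - 3^2)/5 = 20/5 = 4, a_4 = floor((5 + 3)/4) = 2.
  m_5 = 4*2 - 3 = 5, d_5 = (29 - 5^2)/4 = 4/4 = 1, a_5 = floor((5 + 5)/1) = 10.
  m_6 = 1*10 - 5 = 5, d_6 = (29 - 5^2)/1 = 4/1 = 4: (m_6, d_6) = (m_1, d_1) = (5, 4), so from here the quotients repeat a_1, ..., a_5; the period length is 5.
So sqrt(29) = [5; (2, 1, 1, 2, 10)] with period length k = 5.
k is odd, so (p_{k-1}, q_{k-1}) only solves x^2 - 29y^2 = -1 and the fundamental solution of x^2 - 29y^2 = 1 is (p_{2k-1}, q_{2k-1}) = (p_9, q_9); compute convergents through index 9, running through the period twice.
Convergents (p_i = a_i*p_{i-1} + p_{i-2}, q_i = a_i*q_{i-1} + q_{i-2} with p_{-2}=0, p_{-1}=1, q_{-2}=1, q_{-1}=0):
  i=0: a_0=5, p_0 = 5*1 + 0 = 5, q_0 = 5*0 + 1 = 1.
  i=1: a_1=2, p_1 = 2*5 + 1 = 11, q_1 = 2*1 + 0 = 2.
  i=2: a_2=1, p_2 = 1*11 + 5 = 16, q_2 = 1*2 + 1 = 3.
  i=3: a_3=1, p_3 = 1*16 + 11 = 27, q_3 = 1*3 + 2 = 5.
  i=4: a_4=2, p_4 = 2*27 + 16 = 70, q_4 = 2*5 + 3 = 13.
  i=5: a_5=10, p_5 = 10*70 + 27 = 727, q_5 = 10*13 + 5 = 135.
  i=6: a_6=2, p_6 = 2*727 + 70 = 1524, q_6 = 2*135 + 13 = 283.
  i=7: a_7=1, p_7 = 1*1524 + 727 = 2251, q_7 = 1*283 + 135 = 418.
  i=8: a_8=1, p_8 = 1*2251 + 1524 = 3775, q_8 = 1*418 + 283 = 701.
  i=9: a_9=2, p_9 = 2*3775 + 2251 = 9801, q_9 = 2*701 + 418 = 1820.
Indeed p_4^2 - 29*q_4^2 = 4900 - 4901 = -1, not +1.
Check: 9801^2 - 29*1820^2 = 96059601 - 96059600 = 1, so (x, y) = (9801, 1820) solves the equation, and by the theorem it is the least positive solution.

(x, y) = (9801, 1820)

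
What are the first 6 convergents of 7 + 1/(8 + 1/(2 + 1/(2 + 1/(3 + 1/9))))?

Using the convergent recurrence p_i = a_i*p_{i-1} + p_{i-2}, q_i = a_i*q_{i-1} + q_{i-2} with p_{-2}=0, p_{-1}=1, q_{-2}=1, q_{-1}=0:
  i=0: a_0=7, p_0 = 7*1 + 0 = 7, q_0 = 7*0 + 1 = 1.
  i=1: a_1=8, p_1 = 8*7 + 1 = 57, q_1 = 8*1 + 0 = 8.
  i=2: a_2=2, p_2 = 2*57 + 7 = 121, q_2 = 2*8 + 1 = 17.
  i=3: a_3=2, p_3 = 2*121 + 57 = 299, q_3 = 2*17 + 8 = 42.
  i=4: a_4=3, p_4 = 3*299 + 121 = 1018, q_4 = 3*42 + 17 = 143.
  i=5: a_5=9, p_5 = 9*1018 + 299 = 9461, q_5 = 9*143 + 42 = 1329.

7/1, 57/8, 121/17, 299/42, 1018/143, 9461/1329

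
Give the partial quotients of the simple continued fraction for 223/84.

[2; 1, 1, 1, 8, 1, 2]

Run the Euclidean algorithm on 223 and 84; the successive quotients are the partial quotients a_0, a_1, ... (each step inverts the fractional part left over by the previous one):
  223 = 2*84 + 55, so a_0 = 2.
  84 = 1*55 + 29, so a_1 = 1.
  55 = 1*29 + 26, so a_2 = 1.
  29 = 1*26 + 3, so a_3 = 1.
  26 = 8*3 + 2, so a_4 = 8.
  3 = 1*2 + 1, so a_5 = 1.
  2 = 2*1 + 0, so a_6 = 2.
The remainder reaches 0 after 7 divisions, so the expansion has 7 partial quotients, read off in order.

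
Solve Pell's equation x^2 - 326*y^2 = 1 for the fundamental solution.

(x, y) = (325, 18)

First expand sqrt(326) as a continued fraction. With x_i = (sqrt(326) + m_i)/d_i and (m_0, d_0) = (0, 1): a_0 = floor(sqrt(326)) = 18, since 18^2 = 324 <= 326 < 361 = 19^2.
Iterate m_{i+1} = d_i*a_i - m_i, d_{i+1} = (326 - m_{i+1}^2)/d_i, a_{i+1} = floor((a_0 + m_{i+1})/d_{i+1}):
  m_1 = 1*18 - 0 = 18, d_1 = (326 - 18^2)/1 = 2/1 = 2, a_1 = floor((18 + 18)/2) = 18.
  m_2 = 2*18 - 18 = 18, d_2 = (326 - 18^2)/2 = 2/2 = 1, a_2 = floor((18 + 18)/1) = 36.
  m_3 = 1*36 - 18 = 18, d_3 = (326 - 18^2)/1 = 2/1 = 2: (m_3, d_3) = (m_1, d_1) = (18, 2), so from here the quotients repeat a_1, a_2; the period length is 2.
So sqrt(326) = [18; (18, 36)] with period length k = 2.
k is even, so the fundamental solution of x^2 - 326y^2 = 1 is (p_{k-1}, q_{k-1}) = (p_1, q_1); compute convergents through index 1.
Convergents (p_i = a_i*p_{i-1} + p_{i-2}, q_i = a_i*q_{i-1} + q_{i-2} with p_{-2}=0, p_{-1}=1, q_{-2}=1, q_{-1}=0):
  i=0: a_0=18, p_0 = 18*1 + 0 = 18, q_0 = 18*0 + 1 = 1.
  i=1: a_1=18, p_1 = 18*18 + 1 = 325, q_1 = 18*1 + 0 = 18.
Check: 325^2 - 326*18^2 = 105625 - 105624 = 1, so (x, y) = (325, 18) solves the equation, and by the theorem it is the least positive solution.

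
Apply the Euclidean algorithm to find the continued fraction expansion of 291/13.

[22; 2, 1, 1, 2]

Run the Euclidean algorithm on 291 and 13; the successive quotients are the partial quotients a_0, a_1, ... (each step inverts the fractional part left over by the previous one):
  291 = 22*13 + 5, so a_0 = 22.
  13 = 2*5 + 3, so a_1 = 2.
  5 = 1*3 + 2, so a_2 = 1.
  3 = 1*2 + 1, so a_3 = 1.
  2 = 2*1 + 0, so a_4 = 2.
The remainder reaches 0 after 5 divisions, so the expansion has 5 partial quotients, read off in order.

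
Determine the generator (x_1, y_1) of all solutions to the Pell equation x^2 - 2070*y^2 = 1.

(x, y) = (91, 2)

First expand sqrt(2070) as a continued fraction. With x_i = (sqrt(2070) + m_i)/d_i and (m_0, d_0) = (0, 1): a_0 = floor(sqrt(2070)) = 45, since 45^2 = 2025 <= 2070 < 2116 = 46^2.
Iterate m_{i+1} = d_i*a_i - m_i, d_{i+1} = (2070 - m_{i+1}^2)/d_i, a_{i+1} = floor((a_0 + m_{i+1})/d_{i+1}):
  m_1 = 1*45 - 0 = 45, d_1 = (2070 - 45^2)/1 = 45/1 = 45, a_1 = floor((45 + 45)/45) = 2.
  m_2 = 45*2 - 45 = 45, d_2 = (2070 - 45^2)/45 = 45/45 = 1, a_2 = floor((45 + 45)/1) = 90.
  m_3 = 1*90 - 45 = 45, d_3 = (2070 - 45^2)/1 = 45/1 = 45: (m_3, d_3) = (m_1, d_1) = (45, 45), so from here the quotients repeat a_1, a_2; the period length is 2.
So sqrt(2070) = [45; (2, 90)] with period length k = 2.
k is even, so the fundamental solution of x^2 - 2070y^2 = 1 is (p_{k-1}, q_{k-1}) = (p_1, q_1); compute convergents through index 1.
Convergents (p_i = a_i*p_{i-1} + p_{i-2}, q_i = a_i*q_{i-1} + q_{i-2} with p_{-2}=0, p_{-1}=1, q_{-2}=1, q_{-1}=0):
  i=0: a_0=45, p_0 = 45*1 + 0 = 45, q_0 = 45*0 + 1 = 1.
  i=1: a_1=2, p_1 = 2*45 + 1 = 91, q_1 = 2*1 + 0 = 2.
Check: 91^2 - 2070*2^2 = 8281 - 8280 = 1, so (x, y) = (91, 2) solves the equation, and by the theorem it is the least positive solution.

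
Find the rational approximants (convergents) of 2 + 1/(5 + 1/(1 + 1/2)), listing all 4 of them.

Using the convergent recurrence p_i = a_i*p_{i-1} + p_{i-2}, q_i = a_i*q_{i-1} + q_{i-2} with p_{-2}=0, p_{-1}=1, q_{-2}=1, q_{-1}=0:
  i=0: a_0=2, p_0 = 2*1 + 0 = 2, q_0 = 2*0 + 1 = 1.
  i=1: a_1=5, p_1 = 5*2 + 1 = 11, q_1 = 5*1 + 0 = 5.
  i=2: a_2=1, p_2 = 1*11 + 2 = 13, q_2 = 1*5 + 1 = 6.
  i=3: a_3=2, p_3 = 2*13 + 11 = 37, q_3 = 2*6 + 5 = 17.

2/1, 11/5, 13/6, 37/17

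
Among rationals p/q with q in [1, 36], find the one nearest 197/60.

105/32

Expand x = 197/60 as a continued fraction with the Euclidean algorithm:
  197 = 3*60 + 17, so a_0 = 3.
  60 = 3*17 + 9, so a_1 = 3.
  17 = 1*9 + 8, so a_2 = 1.
  9 = 1*8 + 1, so a_3 = 1.
  8 = 8*1 + 0, so a_4 = 8.
so x = [3; 3, 1, 1, 8].
Convergents (p_i = a_i*p_{i-1} + p_{i-2}, q_i = a_i*q_{i-1} + q_{i-2} with p_{-2}=0, p_{-1}=1, q_{-2}=1, q_{-1}=0), until the denominator exceeds 36:
  i=0: a_0=3, p_0 = 3*1 + 0 = 3, q_0 = 3*0 + 1 = 1.
  i=1: a_1=3, p_1 = 3*3 + 1 = 10, q_1 = 3*1 + 0 = 3.
  i=2: a_2=1, p_2 = 1*10 + 3 = 13, q_2 = 1*3 + 1 = 4.
  i=3: a_3=1, p_3 = 1*13 + 10 = 23, q_3 = 1*4 + 3 = 7.
  i=4: a_4=8, p_4 = 8*23 + 13 = 197, q_4 = 8*7 + 4 = 60.
q_4 = 60 > 36, so the last convergent with denominator <= 36 is p_3/q_3 = 23/7.
The closest fraction with denominator <= 36 is either p_3/q_3 or the intermediate fraction (k*p_3 + p_2)/(k*q_3 + q_2) with the largest k >= 1 whose denominator stays <= 36; these approach x as k grows, and every other convergent or intermediate fraction in range is farther away.
Largest k: floor((36 - q_2)/q_3) = floor((36 - 4)/7) = 4.
That gives (4*23 + 13)/(4*7 + 4) = 105/32.
Compare the errors: |x - 23/7| = |197*7 - 23*60|/(60*7) = 1/420, and |x - 105/32| = |197*32 - 105*60|/(60*32) = 4/1920.
Cross-multiplying, 4*420 = 1680 < 1920 = 1*1920, so 4/1920 is smaller: the intermediate fraction 105/32 is closer to x than 23/7.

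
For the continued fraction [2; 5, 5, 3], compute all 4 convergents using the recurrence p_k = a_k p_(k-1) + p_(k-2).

Using the convergent recurrence p_i = a_i*p_{i-1} + p_{i-2}, q_i = a_i*q_{i-1} + q_{i-2} with p_{-2}=0, p_{-1}=1, q_{-2}=1, q_{-1}=0:
  i=0: a_0=2, p_0 = 2*1 + 0 = 2, q_0 = 2*0 + 1 = 1.
  i=1: a_1=5, p_1 = 5*2 + 1 = 11, q_1 = 5*1 + 0 = 5.
  i=2: a_2=5, p_2 = 5*11 + 2 = 57, q_2 = 5*5 + 1 = 26.
  i=3: a_3=3, p_3 = 3*57 + 11 = 182, q_3 = 3*26 + 5 = 83.

2/1, 11/5, 57/26, 182/83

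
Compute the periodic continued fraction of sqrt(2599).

Write x_i = (sqrt(2599) + m_i)/d_i with (m_0, d_0) = (0, 1). a_0 = floor(sqrt(2599)) = 50, since 50^2 = 2500 <= 2599 < 2601 = 51^2.
Iterate m_{i+1} = d_i*a_i - m_i, d_{i+1} = (2599 - m_{i+1}^2)/d_i, a_{i+1} = floor((a_0 + m_{i+1})/d_{i+1}):
  m_1 = 1*50 - 0 = 50, d_1 = (2599 - 50^2)/1 = 99/1 = 99, a_1 = floor((50 + 50)/99) = 1.
  m_2 = 99*1 - 50 = 49, d_2 = (2599 - 49^2)/99 = 198/99 = 2, a_2 = floor((50 + 49)/2) = 49.
  m_3 = 2*49 - 49 = 49, d_3 = (2599 - 49^2)/2 = 198/2 = 99, a_3 = floor((50 + 49)/99) = 1.
  m_4 = 99*1 - 49 = 50, d_4 = (2599 - 50^2)/99 = 99/99 = 1, a_4 = floor((50 + 50)/1) = 100.
  m_5 = 1*100 - 50 = 50, d_5 = (2599 - 50^2)/1 = 99/1 = 99: (m_5, d_5) = (m_1, d_1) = (50, 99), so from here the quotients repeat a_1, ..., a_4; the period length is 4.
Hence the expansion of sqrt(2599) is a_0 = 50 followed by the repeating block 1, 49, 1, 100 (period 4).

[50; (1, 49, 1, 100)]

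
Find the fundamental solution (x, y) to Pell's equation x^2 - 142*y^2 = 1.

(x, y) = (143, 12)

First expand sqrt(142) as a continued fraction. With x_i = (sqrt(142) + m_i)/d_i and (m_0, d_0) = (0, 1): a_0 = floor(sqrt(142)) = 11, since 11^2 = 121 <= 142 < 144 = 12^2.
Iterate m_{i+1} = d_i*a_i - m_i, d_{i+1} = (142 - m_{i+1}^2)/d_i, a_{i+1} = floor((a_0 + m_{i+1})/d_{i+1}):
  m_1 = 1*11 - 0 = 11, d_1 = (142 - 11^2)/1 = 21/1 = 21, a_1 = floor((11 + 11)/21) = 1.
  m_2 = 21*1 - 11 = 10, d_2 = (142 - 10^2)/21 = 42/21 = 2, a_2 = floor((11 + 10)/2) = 10.
  m_3 = 2*10 - 10 = 10, d_3 = (142 - 10^2)/2 = 42/2 = 21, a_3 = floor((11 + 10)/21) = 1.
  m_4 = 21*1 - 10 = 11, d_4 = (142 - 11^2)/21 = 21/21 = 1, a_4 = floor((11 + 11)/1) = 22.
  m_5 = 1*22 - 11 = 11, d_5 = (142 - 11^2)/1 = 21/1 = 21: (m_5, d_5) = (m_1, d_1) = (11, 21), so from here the quotients repeat a_1, ..., a_4; the period length is 4.
So sqrt(142) = [11; (1, 10, 1, 22)] with period length k = 4.
k is even, so the fundamental solution of x^2 - 142y^2 = 1 is (p_{k-1}, q_{k-1}) = (p_3, q_3); compute convergents through index 3.
Convergents (p_i = a_i*p_{i-1} + p_{i-2}, q_i = a_i*q_{i-1} + q_{i-2} with p_{-2}=0, p_{-1}=1, q_{-2}=1, q_{-1}=0):
  i=0: a_0=11, p_0 = 11*1 + 0 = 11, q_0 = 11*0 + 1 = 1.
  i=1: a_1=1, p_1 = 1*11 + 1 = 12, q_1 = 1*1 + 0 = 1.
  i=2: a_2=10, p_2 = 10*12 + 11 = 131, q_2 = 10*1 + 1 = 11.
  i=3: a_3=1, p_3 = 1*131 + 12 = 143, q_3 = 1*11 + 1 = 12.
Check: 143^2 - 142*12^2 = 20449 - 20448 = 1, so (x, y) = (143, 12) solves the equation, and by the theorem it is the least positive solution.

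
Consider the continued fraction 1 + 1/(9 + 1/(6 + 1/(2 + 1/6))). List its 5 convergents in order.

1/1, 10/9, 61/55, 132/119, 853/769

Using the convergent recurrence p_i = a_i*p_{i-1} + p_{i-2}, q_i = a_i*q_{i-1} + q_{i-2} with p_{-2}=0, p_{-1}=1, q_{-2}=1, q_{-1}=0:
  i=0: a_0=1, p_0 = 1*1 + 0 = 1, q_0 = 1*0 + 1 = 1.
  i=1: a_1=9, p_1 = 9*1 + 1 = 10, q_1 = 9*1 + 0 = 9.
  i=2: a_2=6, p_2 = 6*10 + 1 = 61, q_2 = 6*9 + 1 = 55.
  i=3: a_3=2, p_3 = 2*61 + 10 = 132, q_3 = 2*55 + 9 = 119.
  i=4: a_4=6, p_4 = 6*132 + 61 = 853, q_4 = 6*119 + 55 = 769.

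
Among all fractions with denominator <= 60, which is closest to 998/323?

173/56

Expand x = 998/323 as a continued fraction with the Euclidean algorithm:
  998 = 3*323 + 29, so a_0 = 3.
  323 = 11*29 + 4, so a_1 = 11.
  29 = 7*4 + 1, so a_2 = 7.
  4 = 4*1 + 0, so a_3 = 4.
so x = [3; 11, 7, 4].
Convergents (p_i = a_i*p_{i-1} + p_{i-2}, q_i = a_i*q_{i-1} + q_{i-2} with p_{-2}=0, p_{-1}=1, q_{-2}=1, q_{-1}=0), until the denominator exceeds 60:
  i=0: a_0=3, p_0 = 3*1 + 0 = 3, q_0 = 3*0 + 1 = 1.
  i=1: a_1=11, p_1 = 11*3 + 1 = 34, q_1 = 11*1 + 0 = 11.
  i=2: a_2=7, p_2 = 7*34 + 3 = 241, q_2 = 7*11 + 1 = 78.
q_2 = 78 > 60, so the last convergent with denominator <= 60 is p_1/q_1 = 34/11.
The closest fraction with denominator <= 60 is either p_1/q_1 or the intermediate fraction (k*p_1 + p_0)/(k*q_1 + q_0) with the largest k >= 1 whose denominator stays <= 60; these approach x as k grows, and every other convergent or intermediate fraction in range is farther away.
Largest k: floor((60 - q_0)/q_1) = floor((60 - 1)/11) = 5.
That gives (5*34 + 3)/(5*11 + 1) = 173/56.
Compare the errors: |x - 34/11| = |998*11 - 34*323|/(323*11) = 4/3553, and |x - 173/56| = |998*56 - 173*323|/(323*56) = 9/18088.
Cross-multiplying, 9*3553 = 31977 < 72352 = 4*18088, so 9/18088 is smaller: the intermediate fraction 173/56 is closer to x than 34/11.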